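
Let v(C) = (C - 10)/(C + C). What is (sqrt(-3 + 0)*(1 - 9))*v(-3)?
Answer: -52*I*sqrt(3)/3 ≈ -30.022*I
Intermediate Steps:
v(C) = (-10 + C)/(2*C) (v(C) = (-10 + C)/((2*C)) = (-10 + C)*(1/(2*C)) = (-10 + C)/(2*C))
(sqrt(-3 + 0)*(1 - 9))*v(-3) = (sqrt(-3 + 0)*(1 - 9))*((1/2)*(-10 - 3)/(-3)) = (sqrt(-3)*(-8))*((1/2)*(-1/3)*(-13)) = ((I*sqrt(3))*(-8))*(13/6) = -8*I*sqrt(3)*(13/6) = -52*I*sqrt(3)/3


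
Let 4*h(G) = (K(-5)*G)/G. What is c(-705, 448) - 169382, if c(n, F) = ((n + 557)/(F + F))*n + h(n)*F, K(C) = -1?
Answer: -37940571/224 ≈ -1.6938e+5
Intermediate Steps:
h(G) = -¼ (h(G) = ((-G)/G)/4 = (¼)*(-1) = -¼)
c(n, F) = -F/4 + n*(557 + n)/(2*F) (c(n, F) = ((n + 557)/(F + F))*n - F/4 = ((557 + n)/((2*F)))*n - F/4 = ((557 + n)*(1/(2*F)))*n - F/4 = ((557 + n)/(2*F))*n - F/4 = n*(557 + n)/(2*F) - F/4 = -F/4 + n*(557 + n)/(2*F))
c(-705, 448) - 169382 = (¼)*(-1*448² + 2*(-705)² + 1114*(-705))/448 - 169382 = (¼)*(1/448)*(-1*200704 + 2*497025 - 785370) - 169382 = (¼)*(1/448)*(-200704 + 994050 - 785370) - 169382 = (¼)*(1/448)*7976 - 169382 = 997/224 - 169382 = -37940571/224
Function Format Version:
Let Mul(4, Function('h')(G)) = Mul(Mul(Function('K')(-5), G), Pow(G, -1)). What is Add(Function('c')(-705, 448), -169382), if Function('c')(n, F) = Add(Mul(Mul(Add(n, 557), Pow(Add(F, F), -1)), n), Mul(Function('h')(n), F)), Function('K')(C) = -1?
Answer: Rational(-37940571, 224) ≈ -1.6938e+5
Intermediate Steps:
Function('h')(G) = Rational(-1, 4) (Function('h')(G) = Mul(Rational(1, 4), Mul(Mul(-1, G), Pow(G, -1))) = Mul(Rational(1, 4), -1) = Rational(-1, 4))
Function('c')(n, F) = Add(Mul(Rational(-1, 4), F), Mul(Rational(1, 2), n, Pow(F, -1), Add(557, n))) (Function('c')(n, F) = Add(Mul(Mul(Add(n, 557), Pow(Add(F, F), -1)), n), Mul(Rational(-1, 4), F)) = Add(Mul(Mul(Add(557, n), Pow(Mul(2, F), -1)), n), Mul(Rational(-1, 4), F)) = Add(Mul(Mul(Add(557, n), Mul(Rational(1, 2), Pow(F, -1))), n), Mul(Rational(-1, 4), F)) = Add(Mul(Mul(Rational(1, 2), Pow(F, -1), Add(557, n)), n), Mul(Rational(-1, 4), F)) = Add(Mul(Rational(1, 2), n, Pow(F, -1), Add(557, n)), Mul(Rational(-1, 4), F)) = Add(Mul(Rational(-1, 4), F), Mul(Rational(1, 2), n, Pow(F, -1), Add(557, n))))
Add(Function('c')(-705, 448), -169382) = Add(Mul(Rational(1, 4), Pow(448, -1), Add(Mul(-1, Pow(448, 2)), Mul(2, Pow(-705, 2)), Mul(1114, -705))), -169382) = Add(Mul(Rational(1, 4), Rational(1, 448), Add(Mul(-1, 200704), Mul(2, 497025), -785370)), -169382) = Add(Mul(Rational(1, 4), Rational(1, 448), Add(-200704, 994050, -785370)), -169382) = Add(Mul(Rational(1, 4), Rational(1, 448), 7976), -169382) = Add(Rational(997, 224), -169382) = Rational(-37940571, 224)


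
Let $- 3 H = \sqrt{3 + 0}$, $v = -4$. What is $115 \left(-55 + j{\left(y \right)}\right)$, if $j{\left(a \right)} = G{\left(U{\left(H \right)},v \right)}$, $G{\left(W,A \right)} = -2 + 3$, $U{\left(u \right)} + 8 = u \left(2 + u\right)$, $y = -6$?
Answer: $-6210$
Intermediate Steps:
$H = - \frac{\sqrt{3}}{3}$ ($H = - \frac{\sqrt{3 + 0}}{3} = - \frac{\sqrt{3}}{3} \approx -0.57735$)
$U{\left(u \right)} = -8 + u \left(2 + u\right)$
$G{\left(W,A \right)} = 1$
$j{\left(a \right)} = 1$
$115 \left(-55 + j{\left(y \right)}\right) = 115 \left(-55 + 1\right) = 115 \left(-54\right) = -6210$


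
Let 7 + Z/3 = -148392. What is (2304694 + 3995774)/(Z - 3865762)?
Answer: -6300468/4310959 ≈ -1.4615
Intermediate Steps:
Z = -445197 (Z = -21 + 3*(-148392) = -21 - 445176 = -445197)
(2304694 + 3995774)/(Z - 3865762) = (2304694 + 3995774)/(-445197 - 3865762) = 6300468/(-4310959) = 6300468*(-1/4310959) = -6300468/4310959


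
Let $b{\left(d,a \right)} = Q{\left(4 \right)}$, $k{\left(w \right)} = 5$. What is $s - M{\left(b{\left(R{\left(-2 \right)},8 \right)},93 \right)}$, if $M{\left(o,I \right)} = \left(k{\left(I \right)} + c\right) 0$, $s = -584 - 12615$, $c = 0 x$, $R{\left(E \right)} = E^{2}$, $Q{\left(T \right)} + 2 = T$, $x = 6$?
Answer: $-13199$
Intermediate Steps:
$Q{\left(T \right)} = -2 + T$
$b{\left(d,a \right)} = 2$ ($b{\left(d,a \right)} = -2 + 4 = 2$)
$c = 0$ ($c = 0 \cdot 6 = 0$)
$s = -13199$ ($s = -584 - 12615 = -13199$)
$M{\left(o,I \right)} = 0$ ($M{\left(o,I \right)} = \left(5 + 0\right) 0 = 5 \cdot 0 = 0$)
$s - M{\left(b{\left(R{\left(-2 \right)},8 \right)},93 \right)} = -13199 - 0 = -13199 + 0 = -13199$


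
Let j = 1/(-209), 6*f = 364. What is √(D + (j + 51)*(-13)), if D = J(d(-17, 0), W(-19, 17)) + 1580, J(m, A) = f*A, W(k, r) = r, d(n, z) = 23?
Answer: 2*√191492697/627 ≈ 44.141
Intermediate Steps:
f = 182/3 (f = (⅙)*364 = 182/3 ≈ 60.667)
J(m, A) = 182*A/3
j = -1/209 ≈ -0.0047847
D = 7834/3 (D = (182/3)*17 + 1580 = 3094/3 + 1580 = 7834/3 ≈ 2611.3)
√(D + (j + 51)*(-13)) = √(7834/3 + (-1/209 + 51)*(-13)) = √(7834/3 + (10658/209)*(-13)) = √(7834/3 - 138554/209) = √(1221644/627) = 2*√191492697/627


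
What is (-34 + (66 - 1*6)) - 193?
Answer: -167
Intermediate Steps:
(-34 + (66 - 1*6)) - 193 = (-34 + (66 - 6)) - 193 = (-34 + 60) - 193 = 26 - 193 = -167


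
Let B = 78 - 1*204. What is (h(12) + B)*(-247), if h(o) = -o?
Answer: 34086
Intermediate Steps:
B = -126 (B = 78 - 204 = -126)
(h(12) + B)*(-247) = (-1*12 - 126)*(-247) = (-12 - 126)*(-247) = -138*(-247) = 34086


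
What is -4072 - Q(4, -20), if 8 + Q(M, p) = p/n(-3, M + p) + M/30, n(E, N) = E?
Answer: -20354/5 ≈ -4070.8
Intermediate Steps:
Q(M, p) = -8 - p/3 + M/30 (Q(M, p) = -8 + (p/(-3) + M/30) = -8 + (p*(-1/3) + M*(1/30)) = -8 + (-p/3 + M/30) = -8 - p/3 + M/30)
-4072 - Q(4, -20) = -4072 - (-8 - 1/3*(-20) + (1/30)*4) = -4072 - (-8 + 20/3 + 2/15) = -4072 - 1*(-6/5) = -4072 + 6/5 = -20354/5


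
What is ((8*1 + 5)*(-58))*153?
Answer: -115362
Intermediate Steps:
((8*1 + 5)*(-58))*153 = ((8 + 5)*(-58))*153 = (13*(-58))*153 = -754*153 = -115362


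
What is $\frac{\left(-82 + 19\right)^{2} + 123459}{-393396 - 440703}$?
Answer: $- \frac{6068}{39719} \approx -0.15277$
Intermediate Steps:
$\frac{\left(-82 + 19\right)^{2} + 123459}{-393396 - 440703} = \frac{\left(-63\right)^{2} + 123459}{-834099} = \left(3969 + 123459\right) \left(- \frac{1}{834099}\right) = 127428 \left(- \frac{1}{834099}\right) = - \frac{6068}{39719}$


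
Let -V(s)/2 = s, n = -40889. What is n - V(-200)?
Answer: -41289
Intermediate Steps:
V(s) = -2*s
n - V(-200) = -40889 - (-2)*(-200) = -40889 - 1*400 = -40889 - 400 = -41289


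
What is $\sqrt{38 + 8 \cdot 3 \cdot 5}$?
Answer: $\sqrt{158} \approx 12.57$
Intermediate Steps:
$\sqrt{38 + 8 \cdot 3 \cdot 5} = \sqrt{38 + 24 \cdot 5} = \sqrt{38 + 120} = \sqrt{158}$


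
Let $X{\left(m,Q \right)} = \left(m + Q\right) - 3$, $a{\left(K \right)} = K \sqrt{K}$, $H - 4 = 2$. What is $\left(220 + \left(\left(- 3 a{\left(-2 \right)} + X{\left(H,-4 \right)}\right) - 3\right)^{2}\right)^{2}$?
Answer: $22288 - 15744 i \sqrt{2} \approx 22288.0 - 22265.0 i$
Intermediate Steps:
$H = 6$ ($H = 4 + 2 = 6$)
$a{\left(K \right)} = K^{\frac{3}{2}}$
$X{\left(m,Q \right)} = -3 + Q + m$ ($X{\left(m,Q \right)} = \left(Q + m\right) - 3 = -3 + Q + m$)
$\left(220 + \left(\left(- 3 a{\left(-2 \right)} + X{\left(H,-4 \right)}\right) - 3\right)^{2}\right)^{2} = \left(220 + \left(\left(- 3 \left(-2\right)^{\frac{3}{2}} - 1\right) - 3\right)^{2}\right)^{2} = \left(220 + \left(\left(- 3 \left(- 2 i \sqrt{2}\right) - 1\right) - 3\right)^{2}\right)^{2} = \left(220 + \left(\left(6 i \sqrt{2} - 1\right) - 3\right)^{2}\right)^{2} = \left(220 + \left(\left(-1 + 6 i \sqrt{2}\right) - 3\right)^{2}\right)^{2} = \left(220 + \left(-4 + 6 i \sqrt{2}\right)^{2}\right)^{2}$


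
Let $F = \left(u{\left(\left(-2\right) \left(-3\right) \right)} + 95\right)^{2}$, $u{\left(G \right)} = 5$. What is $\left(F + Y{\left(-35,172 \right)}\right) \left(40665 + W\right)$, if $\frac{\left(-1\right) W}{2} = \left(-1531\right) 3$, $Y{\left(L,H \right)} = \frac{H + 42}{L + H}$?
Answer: $\frac{68306538114}{137} \approx 4.9859 \cdot 10^{8}$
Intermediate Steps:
$Y{\left(L,H \right)} = \frac{42 + H}{H + L}$
$W = 9186$ ($W = - 2 \left(\left(-1531\right) 3\right) = \left(-2\right) \left(-4593\right) = 9186$)
$F = 10000$ ($F = \left(5 + 95\right)^{2} = 100^{2} = 10000$)
$\left(F + Y{\left(-35,172 \right)}\right) \left(40665 + W\right) = \left(10000 + \frac{42 + 172}{172 - 35}\right) \left(40665 + 9186\right) = \left(10000 + \frac{1}{137} \cdot 214\right) 49851 = \left(10000 + \frac{214}{137}\right) 49851 = \frac{1370214}{137} \cdot 49851 = \frac{68306538114}{137}$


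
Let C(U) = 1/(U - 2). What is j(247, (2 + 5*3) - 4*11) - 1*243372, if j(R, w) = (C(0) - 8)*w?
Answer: -486285/2 ≈ -2.4314e+5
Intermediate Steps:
C(U) = 1/(-2 + U)
j(R, w) = -17*w/2 (j(R, w) = (1/(-2 + 0) - 8)*w = (1/(-2) - 8)*w = (-½ - 8)*w = -17*w/2)
j(247, (2 + 5*3) - 4*11) - 1*243372 = -17*((2 + 5*3) - 4*11)/2 - 1*243372 = -17*((2 + 15) - 44)/2 - 243372 = -17*(17 - 44)/2 - 243372 = -17/2*(-27) - 243372 = 459/2 - 243372 = -486285/2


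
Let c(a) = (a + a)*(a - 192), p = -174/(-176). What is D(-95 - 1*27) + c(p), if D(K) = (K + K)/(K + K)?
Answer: -1458511/3872 ≈ -376.68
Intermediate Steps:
p = 87/88 (p = -174*(-1/176) = 87/88 ≈ 0.98864)
c(a) = 2*a*(-192 + a) (c(a) = (2*a)*(-192 + a) = 2*a*(-192 + a))
D(K) = 1 (D(K) = (2*K)/((2*K)) = (2*K)*(1/(2*K)) = 1)
D(-95 - 1*27) + c(p) = 1 + 2*(87/88)*(-192 + 87/88) = 1 + 2*(87/88)*(-16809/88) = 1 - 1462383/3872 = -1458511/3872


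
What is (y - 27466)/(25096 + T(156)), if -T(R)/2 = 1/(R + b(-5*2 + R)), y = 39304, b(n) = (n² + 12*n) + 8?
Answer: 137510208/291515135 ≈ 0.47171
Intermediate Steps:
b(n) = 8 + n² + 12*n
T(R) = -2/(-112 + (-10 + R)² + 13*R) (T(R) = -2/(R + (8 + (-5*2 + R)² + 12*(-5*2 + R))) = -2/(R + (8 + (-10 + R)² + 12*(-10 + R))) = -2/(R + (8 + (-10 + R)² + (-120 + 12*R))) = -2/(R + (-112 + (-10 + R)² + 12*R)) = -2/(-112 + (-10 + R)² + 13*R))
(y - 27466)/(25096 + T(156)) = (39304 - 27466)/(25096 + 2/(12 - 1*156² + 7*156)) = 11838/(25096 + 2/(12 - 1*24336 + 1092)) = 11838/(25096 + 2/(12 - 24336 + 1092)) = 11838/(25096 + 2/(-23232)) = 11838/(25096 + 2*(-1/23232)) = 11838/(25096 - 1/11616) = 11838/(291515135/11616) = 11838*(11616/291515135) = 137510208/291515135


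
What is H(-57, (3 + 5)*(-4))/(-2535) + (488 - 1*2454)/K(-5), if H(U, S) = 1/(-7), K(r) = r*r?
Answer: -6977329/88725 ≈ -78.640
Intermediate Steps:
K(r) = r**2
H(U, S) = -1/7
H(-57, (3 + 5)*(-4))/(-2535) + (488 - 1*2454)/K(-5) = -1/7/(-2535) + (488 - 1*2454)/((-5)**2) = -1/7*(-1/2535) + (488 - 2454)/25 = 1/17745 - 1966*1/25 = 1/17745 - 1966/25 = -6977329/88725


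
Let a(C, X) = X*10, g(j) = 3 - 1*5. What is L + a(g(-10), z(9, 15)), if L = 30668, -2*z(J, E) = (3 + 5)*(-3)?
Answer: 30788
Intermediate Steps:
g(j) = -2 (g(j) = 3 - 5 = -2)
z(J, E) = 12 (z(J, E) = -(3 + 5)*(-3)/2 = -4*(-3) = -1/2*(-24) = 12)
a(C, X) = 10*X
L + a(g(-10), z(9, 15)) = 30668 + 10*12 = 30668 + 120 = 30788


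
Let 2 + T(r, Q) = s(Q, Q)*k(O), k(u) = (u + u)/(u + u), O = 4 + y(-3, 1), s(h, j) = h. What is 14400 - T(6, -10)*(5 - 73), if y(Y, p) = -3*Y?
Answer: 13584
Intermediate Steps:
O = 13 (O = 4 - 3*(-3) = 4 + 9 = 13)
k(u) = 1 (k(u) = (2*u)/((2*u)) = (2*u)*(1/(2*u)) = 1)
T(r, Q) = -2 + Q (T(r, Q) = -2 + Q*1 = -2 + Q)
14400 - T(6, -10)*(5 - 73) = 14400 - (-2 - 10)*(5 - 73) = 14400 - (-12)*(-68) = 14400 - 1*816 = 14400 - 816 = 13584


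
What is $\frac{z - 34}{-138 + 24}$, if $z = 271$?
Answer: $- \frac{79}{38} \approx -2.0789$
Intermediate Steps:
$\frac{z - 34}{-138 + 24} = \frac{271 - 34}{-138 + 24} = \frac{237}{-114} = 237 \left(- \frac{1}{114}\right) = - \frac{79}{38}$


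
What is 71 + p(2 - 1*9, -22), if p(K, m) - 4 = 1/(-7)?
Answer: 524/7 ≈ 74.857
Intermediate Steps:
p(K, m) = 27/7 (p(K, m) = 4 + 1/(-7) = 4 - ⅐ = 27/7)
71 + p(2 - 1*9, -22) = 71 + 27/7 = 524/7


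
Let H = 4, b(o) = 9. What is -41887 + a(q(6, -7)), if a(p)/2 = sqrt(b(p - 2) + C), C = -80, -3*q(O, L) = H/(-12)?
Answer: -41887 + 2*I*sqrt(71) ≈ -41887.0 + 16.852*I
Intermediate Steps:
q(O, L) = 1/9 (q(O, L) = -4/(3*(-12)) = -4*(-1)/(3*12) = -1/3*(-1/3) = 1/9)
a(p) = 2*I*sqrt(71) (a(p) = 2*sqrt(9 - 80) = 2*sqrt(-71) = 2*(I*sqrt(71)) = 2*I*sqrt(71))
-41887 + a(q(6, -7)) = -41887 + 2*I*sqrt(71)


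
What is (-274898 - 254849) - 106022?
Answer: -635769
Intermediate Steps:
(-274898 - 254849) - 106022 = -529747 - 106022 = -635769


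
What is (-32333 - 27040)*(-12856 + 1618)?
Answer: 667233774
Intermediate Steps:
(-32333 - 27040)*(-12856 + 1618) = -59373*(-11238) = 667233774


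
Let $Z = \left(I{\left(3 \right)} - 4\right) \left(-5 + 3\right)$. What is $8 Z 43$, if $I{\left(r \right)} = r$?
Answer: $688$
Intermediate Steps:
$Z = 2$ ($Z = \left(3 - 4\right) \left(-5 + 3\right) = \left(-1\right) \left(-2\right) = 2$)
$8 Z 43 = 8 \cdot 2 \cdot 43 = 16 \cdot 43 = 688$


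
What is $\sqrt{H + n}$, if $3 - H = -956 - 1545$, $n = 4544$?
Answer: $2 \sqrt{1762} \approx 83.952$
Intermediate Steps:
$H = 2504$ ($H = 3 - \left(-956 - 1545\right) = 3 - -2501 = 3 + 2501 = 2504$)
$\sqrt{H + n} = \sqrt{2504 + 4544} = \sqrt{7048} = 2 \sqrt{1762}$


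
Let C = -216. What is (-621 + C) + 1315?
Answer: 478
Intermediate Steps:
(-621 + C) + 1315 = (-621 - 216) + 1315 = -837 + 1315 = 478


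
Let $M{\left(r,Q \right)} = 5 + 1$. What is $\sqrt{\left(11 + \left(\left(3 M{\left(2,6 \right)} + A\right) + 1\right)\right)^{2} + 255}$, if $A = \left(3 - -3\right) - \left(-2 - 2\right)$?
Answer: $\sqrt{1855} \approx 43.07$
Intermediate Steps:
$M{\left(r,Q \right)} = 6$
$A = 10$ ($A = \left(3 + 3\right) - -4 = 6 + 4 = 10$)
$\sqrt{\left(11 + \left(\left(3 M{\left(2,6 \right)} + A\right) + 1\right)\right)^{2} + 255} = \sqrt{\left(11 + \left(\left(3 \cdot 6 + 10\right) + 1\right)\right)^{2} + 255} = \sqrt{\left(11 + \left(\left(18 + 10\right) + 1\right)\right)^{2} + 255} = \sqrt{\left(11 + \left(28 + 1\right)\right)^{2} + 255} = \sqrt{\left(11 + 29\right)^{2} + 255} = \sqrt{40^{2} + 255} = \sqrt{1600 + 255} = \sqrt{1855}$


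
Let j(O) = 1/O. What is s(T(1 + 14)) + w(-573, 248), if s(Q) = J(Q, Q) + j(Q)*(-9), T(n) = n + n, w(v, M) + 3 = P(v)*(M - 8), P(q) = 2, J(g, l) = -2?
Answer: 4747/10 ≈ 474.70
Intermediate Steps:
w(v, M) = -19 + 2*M (w(v, M) = -3 + 2*(M - 8) = -3 + 2*(-8 + M) = -3 + (-16 + 2*M) = -19 + 2*M)
T(n) = 2*n
s(Q) = -2 - 9/Q
s(T(1 + 14)) + w(-573, 248) = (-2 - 9*1/(2*(1 + 14))) + (-19 + 2*248) = (-2 - 9/(2*15)) + (-19 + 496) = (-2 - 9/30) + 477 = (-2 - 9*1/30) + 477 = (-2 - 3/10) + 477 = -23/10 + 477 = 4747/10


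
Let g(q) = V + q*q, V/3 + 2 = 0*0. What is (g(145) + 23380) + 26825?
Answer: 71224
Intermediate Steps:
V = -6 (V = -6 + 3*(0*0) = -6 + 3*0 = -6 + 0 = -6)
g(q) = -6 + q**2 (g(q) = -6 + q*q = -6 + q**2)
(g(145) + 23380) + 26825 = ((-6 + 145**2) + 23380) + 26825 = ((-6 + 21025) + 23380) + 26825 = (21019 + 23380) + 26825 = 44399 + 26825 = 71224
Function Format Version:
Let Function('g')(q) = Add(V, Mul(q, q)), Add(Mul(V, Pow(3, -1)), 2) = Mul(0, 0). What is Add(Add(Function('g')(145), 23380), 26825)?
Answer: 71224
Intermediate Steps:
V = -6 (V = Add(-6, Mul(3, Mul(0, 0))) = Add(-6, Mul(3, 0)) = Add(-6, 0) = -6)
Function('g')(q) = Add(-6, Pow(q, 2)) (Function('g')(q) = Add(-6, Mul(q, q)) = Add(-6, Pow(q, 2)))
Add(Add(Function('g')(145), 23380), 26825) = Add(Add(Add(-6, Pow(145, 2)), 23380), 26825) = Add(Add(Add(-6, 21025), 23380), 26825) = Add(Add(21019, 23380), 26825) = Add(44399, 26825) = 71224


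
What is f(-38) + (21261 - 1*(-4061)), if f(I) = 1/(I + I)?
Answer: 1924471/76 ≈ 25322.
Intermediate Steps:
f(I) = 1/(2*I)
f(-38) + (21261 - 1*(-4061)) = (½)/(-38) + (21261 - 1*(-4061)) = (½)*(-1/38) + (21261 + 4061) = -1/76 + 25322 = 1924471/76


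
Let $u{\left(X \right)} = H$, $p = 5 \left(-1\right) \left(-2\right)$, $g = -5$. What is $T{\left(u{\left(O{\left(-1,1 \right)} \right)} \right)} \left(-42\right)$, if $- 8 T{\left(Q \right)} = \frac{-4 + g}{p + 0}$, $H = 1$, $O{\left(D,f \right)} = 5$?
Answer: $- \frac{189}{40} \approx -4.725$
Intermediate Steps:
$p = 10$ ($p = \left(-5\right) \left(-2\right) = 10$)
$u{\left(X \right)} = 1$
$T{\left(Q \right)} = \frac{9}{80}$ ($T{\left(Q \right)} = - \frac{\left(-4 - 5\right) \frac{1}{10 + 0}}{8} = - \frac{\left(-9\right) \frac{1}{10}}{8} = \left(- \frac{1}{8}\right) \left(- \frac{9}{10}\right) = \frac{9}{80}$)
$T{\left(u{\left(O{\left(-1,1 \right)} \right)} \right)} \left(-42\right) = \frac{9}{80} \left(-42\right) = - \frac{189}{40}$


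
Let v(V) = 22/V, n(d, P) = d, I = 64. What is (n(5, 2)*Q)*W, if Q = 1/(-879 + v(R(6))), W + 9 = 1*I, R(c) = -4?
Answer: -550/1769 ≈ -0.31091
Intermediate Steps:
W = 55 (W = -9 + 1*64 = -9 + 64 = 55)
Q = -2/1769 (Q = 1/(-879 + 22/(-4)) = 1/(-879 + 22*(-¼)) = 1/(-879 - 11/2) = 1/(-1769/2) = -2/1769 ≈ -0.0011306)
(n(5, 2)*Q)*W = (5*(-2/1769))*55 = -10/1769*55 = -550/1769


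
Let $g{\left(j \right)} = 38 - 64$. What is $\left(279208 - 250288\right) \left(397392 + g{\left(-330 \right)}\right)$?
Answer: $11491824720$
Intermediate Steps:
$g{\left(j \right)} = -26$
$\left(279208 - 250288\right) \left(397392 + g{\left(-330 \right)}\right) = \left(279208 - 250288\right) \left(397392 - 26\right) = 28920 \cdot 397366 = 11491824720$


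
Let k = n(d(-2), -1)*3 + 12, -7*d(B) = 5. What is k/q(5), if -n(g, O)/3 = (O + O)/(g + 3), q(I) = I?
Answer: 159/40 ≈ 3.9750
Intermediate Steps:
d(B) = -5/7 (d(B) = -⅐*5 = -5/7)
n(g, O) = -6*O/(3 + g) (n(g, O) = -3*(O + O)/(g + 3) = -3*2*O/(3 + g) = -6*O/(3 + g))
k = 159/8 (k = -6*(-1)/(3 - 5/7)*3 + 12 = -6*(-1)/16/7*3 + 12 = -6*(-1)*7/16*3 + 12 = (21/8)*3 + 12 = 63/8 + 12 = 159/8 ≈ 19.875)
k/q(5) = (159/8)/5 = (159/8)*(⅕) = 159/40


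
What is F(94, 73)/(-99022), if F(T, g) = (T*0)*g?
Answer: 0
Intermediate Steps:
F(T, g) = 0 (F(T, g) = 0*g = 0)
F(94, 73)/(-99022) = 0/(-99022) = 0*(-1/99022) = 0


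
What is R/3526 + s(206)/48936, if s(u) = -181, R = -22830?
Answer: -558923543/86274168 ≈ -6.4785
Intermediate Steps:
R/3526 + s(206)/48936 = -22830/3526 - 181/48936 = -22830*1/3526 - 181*1/48936 = -11415/1763 - 181/48936 = -558923543/86274168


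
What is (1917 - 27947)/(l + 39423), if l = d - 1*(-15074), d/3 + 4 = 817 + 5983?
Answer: -5206/14977 ≈ -0.34760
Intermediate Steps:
d = 20388 (d = -12 + 3*(817 + 5983) = -12 + 3*6800 = -12 + 20400 = 20388)
l = 35462 (l = 20388 - 1*(-15074) = 20388 + 15074 = 35462)
(1917 - 27947)/(l + 39423) = (1917 - 27947)/(35462 + 39423) = -26030/74885 = -26030*1/74885 = -5206/14977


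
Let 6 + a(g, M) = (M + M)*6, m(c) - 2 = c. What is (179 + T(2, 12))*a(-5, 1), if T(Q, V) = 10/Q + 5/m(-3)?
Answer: 1074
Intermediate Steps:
m(c) = 2 + c
a(g, M) = -6 + 12*M (a(g, M) = -6 + (M + M)*6 = -6 + (2*M)*6 = -6 + 12*M)
T(Q, V) = -5 + 10/Q (T(Q, V) = 10/Q + 5/(2 - 3) = 10/Q + 5/(-1) = 10/Q + 5*(-1) = 10/Q - 5 = -5 + 10/Q)
(179 + T(2, 12))*a(-5, 1) = (179 + (-5 + 10/2))*(-6 + 12*1) = (179 + (-5 + 10*(1/2)))*(-6 + 12) = (179 + (-5 + 5))*6 = (179 + 0)*6 = 179*6 = 1074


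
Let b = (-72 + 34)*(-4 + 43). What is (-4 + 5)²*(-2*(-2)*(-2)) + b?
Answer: -1490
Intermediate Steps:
b = -1482 (b = -38*39 = -1482)
(-4 + 5)²*(-2*(-2)*(-2)) + b = (-4 + 5)²*(-2*(-2)*(-2)) - 1482 = 1²*(4*(-2)) - 1482 = 1*(-8) - 1482 = -8 - 1482 = -1490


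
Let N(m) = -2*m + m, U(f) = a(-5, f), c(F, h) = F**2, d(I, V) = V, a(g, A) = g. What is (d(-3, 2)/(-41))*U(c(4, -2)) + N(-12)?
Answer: 502/41 ≈ 12.244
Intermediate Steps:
U(f) = -5
N(m) = -m
(d(-3, 2)/(-41))*U(c(4, -2)) + N(-12) = (2/(-41))*(-5) - 1*(-12) = (2*(-1/41))*(-5) + 12 = -2/41*(-5) + 12 = 10/41 + 12 = 502/41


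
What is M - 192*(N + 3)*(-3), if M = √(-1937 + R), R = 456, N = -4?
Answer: -576 + I*√1481 ≈ -576.0 + 38.484*I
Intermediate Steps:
M = I*√1481 (M = √(-1937 + 456) = √(-1481) = I*√1481 ≈ 38.484*I)
M - 192*(N + 3)*(-3) = I*√1481 - 192*(-4 + 3)*(-3) = I*√1481 - (-192)*(-3) = I*√1481 - 192*3 = I*√1481 - 576 = -576 + I*√1481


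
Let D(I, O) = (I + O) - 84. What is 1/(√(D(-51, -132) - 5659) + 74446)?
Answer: 37223/2771106421 - I*√5926/5542212842 ≈ 1.3433e-5 - 1.389e-8*I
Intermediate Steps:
D(I, O) = -84 + I + O
1/(√(D(-51, -132) - 5659) + 74446) = 1/(√((-84 - 51 - 132) - 5659) + 74446) = 1/(√(-267 - 5659) + 74446) = 1/(√(-5926) + 74446) = 1/(I*√5926 + 74446) = 1/(74446 + I*√5926)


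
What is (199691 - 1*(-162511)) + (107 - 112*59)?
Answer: 355701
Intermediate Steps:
(199691 - 1*(-162511)) + (107 - 112*59) = (199691 + 162511) + (107 - 6608) = 362202 - 6501 = 355701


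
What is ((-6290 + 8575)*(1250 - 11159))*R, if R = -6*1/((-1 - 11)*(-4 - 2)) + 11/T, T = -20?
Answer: 28679949/2 ≈ 1.4340e+7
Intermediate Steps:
R = -19/30 (R = -6*1/((-1 - 11)*(-4 - 2)) + 11/(-20) = -6/((-12*(-6))) + 11*(-1/20) = -6/72 - 11/20 = -6*1/72 - 11/20 = -1/12 - 11/20 = -19/30 ≈ -0.63333)
((-6290 + 8575)*(1250 - 11159))*R = ((-6290 + 8575)*(1250 - 11159))*(-19/30) = (2285*(-9909))*(-19/30) = -22642065*(-19/30) = 28679949/2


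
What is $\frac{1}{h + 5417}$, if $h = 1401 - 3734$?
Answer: $\frac{1}{3084} \approx 0.00032425$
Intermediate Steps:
$h = -2333$ ($h = 1401 - 3734 = -2333$)
$\frac{1}{h + 5417} = \frac{1}{-2333 + 5417} = \frac{1}{3084}$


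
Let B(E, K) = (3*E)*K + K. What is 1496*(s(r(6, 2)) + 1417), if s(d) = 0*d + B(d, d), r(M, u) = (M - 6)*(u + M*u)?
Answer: 2119832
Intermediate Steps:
B(E, K) = K + 3*E*K (B(E, K) = 3*E*K + K = K + 3*E*K)
r(M, u) = (-6 + M)*(u + M*u)
s(d) = d*(1 + 3*d) (s(d) = 0*d + d*(1 + 3*d) = 0 + d*(1 + 3*d) = d*(1 + 3*d))
1496*(s(r(6, 2)) + 1417) = 1496*((2*(-6 + 6**2 - 5*6))*(1 + 3*(2*(-6 + 6**2 - 5*6))) + 1417) = 1496*((2*(-6 + 36 - 30))*(1 + 3*(2*(-6 + 36 - 30))) + 1417) = 1496*((2*0)*(1 + 3*(2*0)) + 1417) = 1496*(0*(1 + 3*0) + 1417) = 1496*(0*(1 + 0) + 1417) = 1496*(0*1 + 1417) = 1496*(0 + 1417) = 1496*1417 = 2119832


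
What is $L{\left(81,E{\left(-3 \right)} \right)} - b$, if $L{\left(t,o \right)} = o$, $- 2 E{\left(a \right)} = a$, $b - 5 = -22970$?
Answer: $\frac{45933}{2} \approx 22967.0$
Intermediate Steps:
$b = -22965$ ($b = 5 - 22970 = -22965$)
$E{\left(a \right)} = - \frac{a}{2}$
$L{\left(81,E{\left(-3 \right)} \right)} - b = \left(- \frac{1}{2}\right) \left(-3\right) - -22965 = \frac{3}{2} + 22965 = \frac{45933}{2}$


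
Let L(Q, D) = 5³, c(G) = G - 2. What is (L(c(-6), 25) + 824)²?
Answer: 900601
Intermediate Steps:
c(G) = -2 + G
L(Q, D) = 125
(L(c(-6), 25) + 824)² = (125 + 824)² = 949² = 900601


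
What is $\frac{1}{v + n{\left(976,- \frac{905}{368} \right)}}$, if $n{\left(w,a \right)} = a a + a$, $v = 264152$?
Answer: $\frac{135424}{35773006433} \approx 3.7856 \cdot 10^{-6}$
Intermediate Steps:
$n{\left(w,a \right)} = a + a^{2}$ ($n{\left(w,a \right)} = a^{2} + a = a + a^{2}$)
$\frac{1}{v + n{\left(976,- \frac{905}{368} \right)}} = \frac{1}{264152 + - \frac{905}{368} \left(1 - \frac{905}{368}\right)} = \frac{1}{264152 + \left(-905\right) \frac{1}{368} \left(1 - \frac{905}{368}\right)} = \frac{1}{264152 - \frac{905 \left(1 - \frac{905}{368}\right)}{368}} = \frac{1}{264152 - - \frac{485985}{135424}} = \frac{1}{264152 + \frac{485985}{135424}} = \frac{1}{\frac{35773006433}{135424}} = \frac{135424}{35773006433}$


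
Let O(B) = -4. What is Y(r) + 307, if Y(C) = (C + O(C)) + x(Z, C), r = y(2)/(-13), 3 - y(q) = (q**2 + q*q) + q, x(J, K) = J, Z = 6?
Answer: 4024/13 ≈ 309.54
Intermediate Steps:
y(q) = 3 - q - 2*q**2 (y(q) = 3 - ((q**2 + q*q) + q) = 3 - ((q**2 + q**2) + q) = 3 - (2*q**2 + q) = 3 - (q + 2*q**2) = 3 + (-q - 2*q**2) = 3 - q - 2*q**2)
r = 7/13 (r = (3 - 1*2 - 2*2**2)/(-13) = (3 - 2 - 2*4)*(-1/13) = (3 - 2 - 8)*(-1/13) = -7*(-1/13) = 7/13 ≈ 0.53846)
Y(C) = 2 + C (Y(C) = (C - 4) + 6 = (-4 + C) + 6 = 2 + C)
Y(r) + 307 = (2 + 7/13) + 307 = 33/13 + 307 = 4024/13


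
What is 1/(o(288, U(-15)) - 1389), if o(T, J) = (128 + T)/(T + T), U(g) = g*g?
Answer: -18/24989 ≈ -0.00072032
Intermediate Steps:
U(g) = g**2
o(T, J) = (128 + T)/(2*T) (o(T, J) = (128 + T)/((2*T)) = (128 + T)*(1/(2*T)) = (128 + T)/(2*T))
1/(o(288, U(-15)) - 1389) = 1/((1/2)*(128 + 288)/288 - 1389) = 1/((1/2)*(1/288)*416 - 1389) = 1/(13/18 - 1389) = 1/(-24989/18) = -18/24989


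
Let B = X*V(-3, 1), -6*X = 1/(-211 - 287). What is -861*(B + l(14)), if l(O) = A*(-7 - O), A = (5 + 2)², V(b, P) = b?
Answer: 294141995/332 ≈ 8.8597e+5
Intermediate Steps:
A = 49 (A = 7² = 49)
X = 1/2988 (X = -1/(6*(-211 - 287)) = -⅙/(-498) = -⅙*(-1/498) = 1/2988 ≈ 0.00033467)
B = -1/996 (B = (1/2988)*(-3) = -1/996 ≈ -0.0010040)
l(O) = -343 - 49*O (l(O) = 49*(-7 - O) = -343 - 49*O)
-861*(B + l(14)) = -861*(-1/996 + (-343 - 49*14)) = -861*(-1/996 + (-343 - 686)) = -861*(-1/996 - 1029) = -861*(-1024885/996) = 294141995/332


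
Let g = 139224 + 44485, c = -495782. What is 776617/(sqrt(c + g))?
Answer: -776617*I*sqrt(312073)/312073 ≈ -1390.2*I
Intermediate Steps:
g = 183709
776617/(sqrt(c + g)) = 776617/(sqrt(-495782 + 183709)) = 776617/(sqrt(-312073)) = 776617/((I*sqrt(312073))) = 776617*(-I*sqrt(312073)/312073) = -776617*I*sqrt(312073)/312073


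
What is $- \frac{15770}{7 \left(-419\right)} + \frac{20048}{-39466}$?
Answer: $\frac{40255574}{8268127} \approx 4.8688$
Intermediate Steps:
$- \frac{15770}{7 \left(-419\right)} + \frac{20048}{-39466} = - \frac{15770}{-2933} + 20048 \left(- \frac{1}{39466}\right) = \left(-15770\right) \left(- \frac{1}{2933}\right) - \frac{1432}{2819} = \frac{15770}{2933} - \frac{1432}{2819} = \frac{40255574}{8268127}$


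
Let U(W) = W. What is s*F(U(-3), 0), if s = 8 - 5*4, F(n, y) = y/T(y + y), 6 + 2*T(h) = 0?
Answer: 0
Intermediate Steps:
T(h) = -3 (T(h) = -3 + (1/2)*0 = -3 + 0 = -3)
F(n, y) = -y/3 (F(n, y) = y/(-3) = y*(-1/3) = -y/3)
s = -12 (s = 8 - 20 = -12)
s*F(U(-3), 0) = -(-4)*0 = -12*0 = 0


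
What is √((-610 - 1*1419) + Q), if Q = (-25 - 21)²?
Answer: √87 ≈ 9.3274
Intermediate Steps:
Q = 2116 (Q = (-46)² = 2116)
√((-610 - 1*1419) + Q) = √((-610 - 1*1419) + 2116) = √((-610 - 1419) + 2116) = √(-2029 + 2116) = √87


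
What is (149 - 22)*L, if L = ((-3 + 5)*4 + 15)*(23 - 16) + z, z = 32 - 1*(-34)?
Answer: 28829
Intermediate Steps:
z = 66 (z = 32 + 34 = 66)
L = 227 (L = ((-3 + 5)*4 + 15)*(23 - 16) + 66 = (2*4 + 15)*7 + 66 = (8 + 15)*7 + 66 = 23*7 + 66 = 161 + 66 = 227)
(149 - 22)*L = (149 - 22)*227 = 127*227 = 28829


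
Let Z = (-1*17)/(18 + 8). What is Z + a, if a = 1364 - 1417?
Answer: -1395/26 ≈ -53.654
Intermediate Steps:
a = -53
Z = -17/26 ≈ -0.65385
Z + a = -17/26 - 53 = -1395/26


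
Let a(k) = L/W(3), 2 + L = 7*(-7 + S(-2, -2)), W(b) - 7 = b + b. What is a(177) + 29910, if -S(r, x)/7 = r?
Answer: 388877/13 ≈ 29914.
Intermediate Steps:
S(r, x) = -7*r
W(b) = 7 + 2*b (W(b) = 7 + (b + b) = 7 + 2*b)
L = 47 (L = -2 + 7*(-7 - 7*(-2)) = -2 + 7*(-7 + 14) = -2 + 7*7 = -2 + 49 = 47)
a(k) = 47/13 (a(k) = 47/(7 + 2*3) = 47/(7 + 6) = 47/13)
a(177) + 29910 = 47/13 + 29910 = 388877/13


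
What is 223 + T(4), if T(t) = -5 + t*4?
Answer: 234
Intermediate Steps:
T(t) = -5 + 4*t
223 + T(4) = 223 + (-5 + 4*4) = 223 + (-5 + 16) = 223 + 11 = 234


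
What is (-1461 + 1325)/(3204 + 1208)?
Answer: -34/1103 ≈ -0.030825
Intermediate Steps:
(-1461 + 1325)/(3204 + 1208) = -136/4412 = -136*1/4412 = -34/1103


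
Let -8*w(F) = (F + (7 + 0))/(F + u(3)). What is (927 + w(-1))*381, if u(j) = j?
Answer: 2824353/8 ≈ 3.5304e+5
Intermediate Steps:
w(F) = -(7 + F)/(8*(3 + F)) (w(F) = -(F + (7 + 0))/(8*(F + 3)) = -(F + 7)/(8*(3 + F)) = -(7 + F)/(8*(3 + F)))
(927 + w(-1))*381 = (927 + (-7 - 1*(-1))/(8*(3 - 1)))*381 = (927 + (1/8)*(-7 + 1)/2)*381 = (927 + (1/8)*(1/2)*(-6))*381 = (927 - 3/8)*381 = (7413/8)*381 = 2824353/8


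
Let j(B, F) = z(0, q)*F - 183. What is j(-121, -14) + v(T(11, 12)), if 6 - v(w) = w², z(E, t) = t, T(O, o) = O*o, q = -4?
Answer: -17545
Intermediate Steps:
j(B, F) = -183 - 4*F (j(B, F) = -4*F - 183 = -183 - 4*F)
v(w) = 6 - w²
j(-121, -14) + v(T(11, 12)) = (-183 - 4*(-14)) + (6 - (11*12)²) = (-183 + 56) + (6 - 1*132²) = -127 + (6 - 1*17424) = -127 + (6 - 17424) = -127 - 17418 = -17545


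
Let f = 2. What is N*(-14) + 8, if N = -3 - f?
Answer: 78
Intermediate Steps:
N = -5 (N = -3 - 1*2 = -3 - 2 = -5)
N*(-14) + 8 = -5*(-14) + 8 = 70 + 8 = 78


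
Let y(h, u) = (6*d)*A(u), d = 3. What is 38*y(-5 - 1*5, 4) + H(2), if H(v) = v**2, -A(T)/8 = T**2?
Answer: -87548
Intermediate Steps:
A(T) = -8*T**2
y(h, u) = -144*u**2 (y(h, u) = (6*3)*(-8*u**2) = 18*(-8*u**2) = -144*u**2)
38*y(-5 - 1*5, 4) + H(2) = 38*(-144*4**2) + 2**2 = 38*(-144*16) + 4 = 38*(-2304) + 4 = -87552 + 4 = -87548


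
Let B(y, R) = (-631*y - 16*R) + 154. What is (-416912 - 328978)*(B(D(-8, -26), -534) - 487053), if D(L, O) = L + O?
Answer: 340797886890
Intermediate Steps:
B(y, R) = 154 - 631*y - 16*R
(-416912 - 328978)*(B(D(-8, -26), -534) - 487053) = (-416912 - 328978)*((154 - 631*(-8 - 26) - 16*(-534)) - 487053) = -745890*((154 - 631*(-34) + 8544) - 487053) = -745890*((154 + 21454 + 8544) - 487053) = -745890*(30152 - 487053) = -745890*(-456901) = 340797886890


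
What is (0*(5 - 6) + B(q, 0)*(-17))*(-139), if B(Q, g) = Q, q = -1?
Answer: -2363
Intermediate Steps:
(0*(5 - 6) + B(q, 0)*(-17))*(-139) = (0*(5 - 6) - 1*(-17))*(-139) = (0*(-1) + 17)*(-139) = (0 + 17)*(-139) = 17*(-139) = -2363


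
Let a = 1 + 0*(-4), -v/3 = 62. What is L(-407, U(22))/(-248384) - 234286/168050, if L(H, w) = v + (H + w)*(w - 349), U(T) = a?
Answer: -20476271231/10435232800 ≈ -1.9622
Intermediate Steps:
v = -186 (v = -3*62 = -186)
a = 1 (a = 1 + 0 = 1)
U(T) = 1
L(H, w) = -186 + (-349 + w)*(H + w) (L(H, w) = -186 + (H + w)*(w - 349) = -186 + (H + w)*(-349 + w) = -186 + (-349 + w)*(H + w))
L(-407, U(22))/(-248384) - 234286/168050 = (-186 + 1**2 - 349*(-407) - 349*1 - 407*1)/(-248384) - 234286/168050 = (-186 + 1 + 142043 - 349 - 407)*(-1/248384) - 234286*1/168050 = 141102*(-1/248384) - 117143/84025 = -70551/124192 - 117143/84025 = -20476271231/10435232800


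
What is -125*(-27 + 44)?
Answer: -2125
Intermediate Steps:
-125*(-27 + 44) = -125*17 = -2125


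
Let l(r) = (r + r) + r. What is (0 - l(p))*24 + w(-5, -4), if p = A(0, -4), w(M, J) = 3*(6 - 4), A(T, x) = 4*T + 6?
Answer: -426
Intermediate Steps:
A(T, x) = 6 + 4*T
w(M, J) = 6 (w(M, J) = 3*2 = 6)
p = 6 (p = 6 + 4*0 = 6 + 0 = 6)
l(r) = 3*r (l(r) = 2*r + r = 3*r)
(0 - l(p))*24 + w(-5, -4) = (0 - 3*6)*24 + 6 = (0 - 1*18)*24 + 6 = (0 - 18)*24 + 6 = -18*24 + 6 = -432 + 6 = -426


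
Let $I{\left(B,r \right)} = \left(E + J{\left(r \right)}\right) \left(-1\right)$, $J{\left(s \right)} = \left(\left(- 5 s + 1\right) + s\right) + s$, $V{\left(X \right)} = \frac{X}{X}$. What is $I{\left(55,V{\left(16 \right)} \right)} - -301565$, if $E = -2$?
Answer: $301569$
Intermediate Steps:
$V{\left(X \right)} = 1$
$J{\left(s \right)} = 1 - 3 s$ ($J{\left(s \right)} = \left(\left(1 - 5 s\right) + s\right) + s = \left(1 - 4 s\right) + s = 1 - 3 s$)
$I{\left(B,r \right)} = 1 + 3 r$ ($I{\left(B,r \right)} = \left(-2 - \left(-1 + 3 r\right)\right) \left(-1\right) = \left(-1 - 3 r\right) \left(-1\right) = 1 + 3 r$)
$I{\left(55,V{\left(16 \right)} \right)} - -301565 = \left(1 + 3 \cdot 1\right) - -301565 = \left(1 + 3\right) + 301565 = 4 + 301565 = 301569$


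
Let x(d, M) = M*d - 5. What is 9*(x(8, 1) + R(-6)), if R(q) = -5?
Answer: -18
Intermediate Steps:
x(d, M) = -5 + M*d
9*(x(8, 1) + R(-6)) = 9*((-5 + 1*8) - 5) = 9*((-5 + 8) - 5) = 9*(3 - 5) = 9*(-2) = -18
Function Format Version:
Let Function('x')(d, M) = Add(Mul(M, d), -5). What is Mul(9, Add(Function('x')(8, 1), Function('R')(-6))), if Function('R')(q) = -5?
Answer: -18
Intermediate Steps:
Function('x')(d, M) = Add(-5, Mul(M, d))
Mul(9, Add(Function('x')(8, 1), Function('R')(-6))) = Mul(9, Add(Add(-5, Mul(1, 8)), -5)) = Mul(9, Add(Add(-5, 8), -5)) = Mul(9, Add(3, -5)) = Mul(9, -2) = -18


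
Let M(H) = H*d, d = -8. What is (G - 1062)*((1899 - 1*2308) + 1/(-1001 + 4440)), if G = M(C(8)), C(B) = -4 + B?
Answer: 1538765700/3439 ≈ 4.4745e+5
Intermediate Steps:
M(H) = -8*H (M(H) = H*(-8) = -8*H)
G = -32 (G = -8*(-4 + 8) = -8*4 = -32)
(G - 1062)*((1899 - 1*2308) + 1/(-1001 + 4440)) = (-32 - 1062)*((1899 - 1*2308) + 1/(-1001 + 4440)) = -1094*((1899 - 2308) + 1/3439) = -1094*(-409 + 1/3439) = -1094*(-1406550/3439) = 1538765700/3439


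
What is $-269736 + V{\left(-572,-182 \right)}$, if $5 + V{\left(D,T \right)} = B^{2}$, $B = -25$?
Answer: $-269116$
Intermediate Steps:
$V{\left(D,T \right)} = 620$ ($V{\left(D,T \right)} = -5 + \left(-25\right)^{2} = -5 + 625 = 620$)
$-269736 + V{\left(-572,-182 \right)} = -269736 + 620 = -269116$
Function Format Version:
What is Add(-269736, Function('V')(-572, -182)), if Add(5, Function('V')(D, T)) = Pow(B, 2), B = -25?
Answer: -269116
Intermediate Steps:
Function('V')(D, T) = 620 (Function('V')(D, T) = Add(-5, Pow(-25, 2)) = Add(-5, 625) = 620)
Add(-269736, Function('V')(-572, -182)) = Add(-269736, 620) = -269116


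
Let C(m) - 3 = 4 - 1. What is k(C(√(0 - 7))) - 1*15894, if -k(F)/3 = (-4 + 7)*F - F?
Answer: -15930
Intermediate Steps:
C(m) = 6 (C(m) = 3 + (4 - 1) = 3 + 3 = 6)
k(F) = -6*F (k(F) = -3*((-4 + 7)*F - F) = -3*(3*F - F) = -6*F)
k(C(√(0 - 7))) - 1*15894 = -6*6 - 1*15894 = -36 - 15894 = -15930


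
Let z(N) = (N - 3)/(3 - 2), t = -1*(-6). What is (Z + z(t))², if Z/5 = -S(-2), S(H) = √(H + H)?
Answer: (3 - 10*I)² ≈ -91.0 - 60.0*I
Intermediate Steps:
t = 6
z(N) = -3 + N (z(N) = (-3 + N)/1 = (-3 + N)*1 = -3 + N)
S(H) = √2*√H (S(H) = √(2*H) = √2*√H)
Z = -10*I (Z = 5*(-√2*√(-2)) = 5*(-√2*I*√2) = 5*(-2*I) = -10*I ≈ -10.0*I)
(Z + z(t))² = (-10*I + (-3 + 6))² = (-10*I + 3)² = (3 - 10*I)²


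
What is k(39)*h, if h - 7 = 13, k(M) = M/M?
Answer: 20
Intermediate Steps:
k(M) = 1
h = 20 (h = 7 + 13 = 20)
k(39)*h = 1*20 = 20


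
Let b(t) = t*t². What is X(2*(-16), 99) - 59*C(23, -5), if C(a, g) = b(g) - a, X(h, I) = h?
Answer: 8700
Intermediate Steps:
b(t) = t³
C(a, g) = g³ - a
X(2*(-16), 99) - 59*C(23, -5) = 2*(-16) - 59*((-5)³ - 1*23) = -32 - 59*(-125 - 23) = -32 - 59*(-148) = -32 - 1*(-8732) = -32 + 8732 = 8700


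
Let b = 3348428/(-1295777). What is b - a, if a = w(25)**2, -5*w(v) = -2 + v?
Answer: -769176733/32394425 ≈ -23.744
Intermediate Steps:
w(v) = 2/5 - v/5 (w(v) = -(-2 + v)/5 = 2/5 - v/5)
a = 529/25 (a = (2/5 - 1/5*25)**2 = (2/5 - 5)**2 = (-23/5)**2 = 529/25 ≈ 21.160)
b = -3348428/1295777 (b = 3348428*(-1/1295777) = -3348428/1295777 ≈ -2.5841)
b - a = -3348428/1295777 - 1*529/25 = -3348428/1295777 - 529/25 = -769176733/32394425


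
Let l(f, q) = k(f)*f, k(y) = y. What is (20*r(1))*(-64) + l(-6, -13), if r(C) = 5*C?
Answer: -6364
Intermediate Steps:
l(f, q) = f² (l(f, q) = f*f = f²)
(20*r(1))*(-64) + l(-6, -13) = (20*(5*1))*(-64) + (-6)² = (20*5)*(-64) + 36 = 100*(-64) + 36 = -6400 + 36 = -6364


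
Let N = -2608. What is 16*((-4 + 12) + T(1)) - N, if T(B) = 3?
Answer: 2784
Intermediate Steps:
16*((-4 + 12) + T(1)) - N = 16*((-4 + 12) + 3) - 1*(-2608) = 16*(8 + 3) + 2608 = 16*11 + 2608 = 176 + 2608 = 2784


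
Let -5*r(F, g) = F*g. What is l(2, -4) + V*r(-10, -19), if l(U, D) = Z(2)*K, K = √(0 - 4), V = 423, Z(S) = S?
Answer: -16074 + 4*I ≈ -16074.0 + 4.0*I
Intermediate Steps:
K = 2*I (K = √(-4) = 2*I ≈ 2.0*I)
l(U, D) = 4*I (l(U, D) = 2*(2*I) = 4*I)
r(F, g) = -F*g/5
l(2, -4) + V*r(-10, -19) = 4*I + 423*(-⅕*(-10)*(-19)) = 4*I + 423*(-38) = 4*I - 16074 = -16074 + 4*I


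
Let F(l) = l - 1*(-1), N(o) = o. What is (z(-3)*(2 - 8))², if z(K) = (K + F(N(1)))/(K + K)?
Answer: 1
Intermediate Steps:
F(l) = 1 + l (F(l) = l + 1 = 1 + l)
z(K) = (2 + K)/(2*K) (z(K) = (K + (1 + 1))/(K + K) = (K + 2)/((2*K)) = (2 + K)*(1/(2*K)) = (2 + K)/(2*K))
(z(-3)*(2 - 8))² = (((½)*(2 - 3)/(-3))*(2 - 8))² = (((½)*(-⅓)*(-1))*(-6))² = ((⅙)*(-6))² = (-1)² = 1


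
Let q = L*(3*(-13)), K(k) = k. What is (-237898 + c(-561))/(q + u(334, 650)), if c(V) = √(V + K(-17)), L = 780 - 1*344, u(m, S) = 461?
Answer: 237898/16543 - 17*I*√2/16543 ≈ 14.381 - 0.0014533*I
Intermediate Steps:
L = 436 (L = 780 - 344 = 436)
q = -17004 (q = 436*(3*(-13)) = 436*(-39) = -17004)
c(V) = √(-17 + V) (c(V) = √(V - 17) = √(-17 + V))
(-237898 + c(-561))/(q + u(334, 650)) = (-237898 + √(-17 - 561))/(-17004 + 461) = (-237898 + √(-578))/(-16543) = (-237898 + 17*I*√2)*(-1/16543) = 237898/16543 - 17*I*√2/16543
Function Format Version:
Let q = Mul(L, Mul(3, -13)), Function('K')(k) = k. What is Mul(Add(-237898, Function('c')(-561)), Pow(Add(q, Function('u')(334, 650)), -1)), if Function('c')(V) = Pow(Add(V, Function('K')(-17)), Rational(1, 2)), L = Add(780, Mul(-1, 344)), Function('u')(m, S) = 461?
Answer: Add(Rational(237898, 16543), Mul(Rational(-17, 16543), I, Pow(2, Rational(1, 2)))) ≈ Add(14.381, Mul(-0.0014533, I))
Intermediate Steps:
L = 436 (L = Add(780, -344) = 436)
q = -17004 (q = Mul(436, Mul(3, -13)) = Mul(436, -39) = -17004)
Function('c')(V) = Pow(Add(-17, V), Rational(1, 2)) (Function('c')(V) = Pow(Add(V, -17), Rational(1, 2)) = Pow(Add(-17, V), Rational(1, 2)))
Mul(Add(-237898, Function('c')(-561)), Pow(Add(q, Function('u')(334, 650)), -1)) = Mul(Add(-237898, Pow(Add(-17, -561), Rational(1, 2))), Pow(Add(-17004, 461), -1)) = Mul(Add(-237898, Pow(-578, Rational(1, 2))), Pow(-16543, -1)) = Mul(Add(-237898, Mul(17, I, Pow(2, Rational(1, 2)))), Rational(-1, 16543)) = Add(Rational(237898, 16543), Mul(Rational(-17, 16543), I, Pow(2, Rational(1, 2))))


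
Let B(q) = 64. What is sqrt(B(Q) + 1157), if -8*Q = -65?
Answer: sqrt(1221) ≈ 34.943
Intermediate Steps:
Q = 65/8 (Q = -1/8*(-65) = 65/8 ≈ 8.1250)
sqrt(B(Q) + 1157) = sqrt(64 + 1157) = sqrt(1221)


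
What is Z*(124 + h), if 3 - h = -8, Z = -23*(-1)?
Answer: 3105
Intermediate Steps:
Z = 23
h = 11 (h = 3 - 1*(-8) = 3 + 8 = 11)
Z*(124 + h) = 23*(124 + 11) = 23*135 = 3105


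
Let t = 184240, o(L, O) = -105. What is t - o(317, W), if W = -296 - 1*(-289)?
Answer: 184345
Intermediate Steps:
W = -7 (W = -296 + 289 = -7)
t - o(317, W) = 184240 - 1*(-105) = 184240 + 105 = 184345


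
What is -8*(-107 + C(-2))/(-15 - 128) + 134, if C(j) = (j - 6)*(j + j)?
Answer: 18562/143 ≈ 129.80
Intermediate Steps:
C(j) = 2*j*(-6 + j) (C(j) = (-6 + j)*(2*j) = 2*j*(-6 + j))
-8*(-107 + C(-2))/(-15 - 128) + 134 = -8*(-107 + 2*(-2)*(-6 - 2))/(-15 - 128) + 134 = -8*(-107 + 2*(-2)*(-8))/(-143) + 134 = -8*(-107 + 32)*(-1)/143 + 134 = -(-600)*(-1)/143 + 134 = -8*75/143 + 134 = -600/143 + 134 = 18562/143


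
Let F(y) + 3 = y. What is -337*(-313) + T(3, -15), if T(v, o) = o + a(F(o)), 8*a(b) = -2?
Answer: 421863/4 ≈ 1.0547e+5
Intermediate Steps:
F(y) = -3 + y
a(b) = -1/4 (a(b) = (1/8)*(-2) = -1/4)
T(v, o) = -1/4 + o (T(v, o) = o - 1/4 = -1/4 + o)
-337*(-313) + T(3, -15) = -337*(-313) + (-1/4 - 15) = 105481 - 61/4 = 421863/4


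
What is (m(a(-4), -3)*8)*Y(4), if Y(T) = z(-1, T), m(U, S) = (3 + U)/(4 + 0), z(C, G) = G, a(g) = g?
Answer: -8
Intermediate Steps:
m(U, S) = ¾ + U/4 (m(U, S) = (3 + U)/4 = (3 + U)*(¼) = ¾ + U/4)
Y(T) = T
(m(a(-4), -3)*8)*Y(4) = ((¾ + (¼)*(-4))*8)*4 = ((¾ - 1)*8)*4 = -¼*8*4 = -2*4 = -8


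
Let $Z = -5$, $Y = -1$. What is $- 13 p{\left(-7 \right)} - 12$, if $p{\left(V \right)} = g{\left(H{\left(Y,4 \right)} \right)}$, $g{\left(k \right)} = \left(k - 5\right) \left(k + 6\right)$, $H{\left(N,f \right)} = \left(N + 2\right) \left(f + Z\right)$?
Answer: $378$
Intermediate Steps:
$H{\left(N,f \right)} = \left(-5 + f\right) \left(2 + N\right)$ ($H{\left(N,f \right)} = \left(N + 2\right) \left(f - 5\right) = \left(2 + N\right) \left(-5 + f\right) = \left(-5 + f\right) \left(2 + N\right)$)
$g{\left(k \right)} = \left(-5 + k\right) \left(6 + k\right)$
$p{\left(V \right)} = -30$ ($p{\left(V \right)} = -30 - 1 + \left(-10 - -5 + 2 \cdot 4 - 4\right)^{2} = -30 + \left(-10 + 5 + 8 - 4\right) + \left(-10 + 5 + 8 - 4\right)^{2} = -30 - 1 + \left(-1\right)^{2} = -30 - 1 + 1 = -30$)
$- 13 p{\left(-7 \right)} - 12 = \left(-13\right) \left(-30\right) - 12 = 390 - 12 = 378$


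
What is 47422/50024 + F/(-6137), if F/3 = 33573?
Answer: -6575261/425204 ≈ -15.464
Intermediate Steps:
F = 100719 (F = 3*33573 = 100719)
47422/50024 + F/(-6137) = 47422/50024 + 100719/(-6137) = 47422*(1/50024) + 100719*(-1/6137) = 23711/25012 - 279/17 = -6575261/425204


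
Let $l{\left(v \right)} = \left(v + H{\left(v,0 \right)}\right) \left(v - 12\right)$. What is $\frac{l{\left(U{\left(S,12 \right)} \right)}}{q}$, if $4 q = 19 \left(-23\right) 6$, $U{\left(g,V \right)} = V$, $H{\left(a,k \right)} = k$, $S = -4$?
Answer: $0$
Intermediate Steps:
$l{\left(v \right)} = v \left(-12 + v\right)$ ($l{\left(v \right)} = \left(v + 0\right) \left(v - 12\right) = v \left(-12 + v\right)$)
$q = - \frac{1311}{2}$ ($q = \frac{19 \left(-23\right) 6}{4} = \frac{\left(-437\right) 6}{4} = \frac{1}{4} \left(-2622\right) = - \frac{1311}{2} \approx -655.5$)
$\frac{l{\left(U{\left(S,12 \right)} \right)}}{q} = \frac{12 \left(-12 + 12\right)}{- \frac{1311}{2}} = 12 \cdot 0 \left(- \frac{2}{1311}\right) = 0 \left(- \frac{2}{1311}\right) = 0$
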